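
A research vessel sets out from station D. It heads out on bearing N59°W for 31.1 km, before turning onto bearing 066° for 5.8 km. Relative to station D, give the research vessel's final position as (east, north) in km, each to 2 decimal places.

(-21.36, 18.38)

Leg 1 (N59°W, 31.1 km): east 31.1 sin 301° = -26.66, north 31.1 cos 301° = 16.02
Leg 2 (066°, 5.8 km): east 5.8 sin 66° = 5.30, north 5.8 cos 66° = 2.36
Summing: -21.36 km east, 18.38 km north → (-21.36, 18.38).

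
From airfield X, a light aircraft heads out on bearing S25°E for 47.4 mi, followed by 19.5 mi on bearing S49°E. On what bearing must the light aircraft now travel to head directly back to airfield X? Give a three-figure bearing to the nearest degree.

Leg 1 (S25°E, 47.4 mi): east 47.4 sin 155° = 20.03, north 47.4 cos 155° = -42.96
Leg 2 (S49°E, 19.5 mi): east 19.5 sin 131° = 14.72, north 19.5 cos 131° = -12.79
Net displacement: 34.75 east, -55.75 north. Direction back to start is (-34.75, 55.75): bearing = atan2(-34.75, 55.75) mod 360° = 328.07° ≈ 328°.

328°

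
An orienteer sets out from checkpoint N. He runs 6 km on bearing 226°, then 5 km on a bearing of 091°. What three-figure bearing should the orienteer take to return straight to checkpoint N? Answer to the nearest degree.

351°

Leg 1 (226°, 6 km): east 6 sin 226° = -4.32, north 6 cos 226° = -4.17
Leg 2 (091°, 5 km): east 5 sin 91° = 5.00, north 5 cos 91° = -0.09
Net displacement: 0.68 east, -4.26 north. Direction back to start is (-0.68, 4.26): bearing = atan2(-0.68, 4.26) mod 360° = 350.88° ≈ 351°.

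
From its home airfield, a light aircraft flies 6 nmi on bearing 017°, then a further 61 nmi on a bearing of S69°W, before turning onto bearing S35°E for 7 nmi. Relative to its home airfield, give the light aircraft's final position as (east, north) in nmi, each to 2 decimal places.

(-51.18, -21.86)

Leg 1 (017°, 6 nmi): east 6 sin 17° = 1.75, north 6 cos 17° = 5.74
Leg 2 (S69°W, 61 nmi): east 61 sin 249° = -56.95, north 61 cos 249° = -21.86
Leg 3 (S35°E, 7 nmi): east 7 sin 145° = 4.02, north 7 cos 145° = -5.73
Summing: -51.18 nmi east, -21.86 nmi north → (-51.18, -21.86).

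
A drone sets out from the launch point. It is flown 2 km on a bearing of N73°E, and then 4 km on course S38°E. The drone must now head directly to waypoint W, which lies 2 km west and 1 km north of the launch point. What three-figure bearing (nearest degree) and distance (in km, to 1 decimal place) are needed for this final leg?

299°, 7.3 km

Leg 1 (N73°E, 2 km): east 2 sin 73° = 1.91, north 2 cos 73° = 0.58
Leg 2 (S38°E, 4 km): east 4 sin 142° = 2.46, north 4 cos 142° = -3.15
Current position: (4.38, -2.57). Target: (-2, 1). Remaining: Δeast = -6.38, Δnorth = 3.57.
Bearing = atan2(-6.38, 3.57) mod 360° = 299.23°; distance = √((-6.38)² + (3.57)²) = 7.305 km.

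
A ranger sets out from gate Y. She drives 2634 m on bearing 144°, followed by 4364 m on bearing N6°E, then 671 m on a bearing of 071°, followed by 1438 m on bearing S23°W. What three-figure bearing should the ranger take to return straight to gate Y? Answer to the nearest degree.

Leg 1 (144°, 2634 m): east 2634 sin 144° = 1548.23, north 2634 cos 144° = -2130.95
Leg 2 (N6°E, 4364 m): east 4364 sin 6° = 456.16, north 4364 cos 6° = 4340.09
Leg 3 (071°, 671 m): east 671 sin 71° = 634.44, north 671 cos 71° = 218.46
Leg 4 (S23°W, 1438 m): east 1438 sin 203° = -561.87, north 1438 cos 203° = -1323.69
Net displacement: 2076.96 east, 1103.91 north. Direction back to start is (-2076.96, -1103.91): bearing = atan2(-2076.96, -1103.91) mod 360° = 242.01° ≈ 242°.

242°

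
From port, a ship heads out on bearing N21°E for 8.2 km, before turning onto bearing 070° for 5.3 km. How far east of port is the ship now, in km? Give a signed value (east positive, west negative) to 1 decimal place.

7.9 km

Leg 1 (N21°E, 8.2 km): east 8.2 sin 21° = 2.94, north 8.2 cos 21° = 7.66
Leg 2 (070°, 5.3 km): east 5.3 sin 70° = 4.98, north 5.3 cos 70° = 1.81
Net east component: 7.92 km.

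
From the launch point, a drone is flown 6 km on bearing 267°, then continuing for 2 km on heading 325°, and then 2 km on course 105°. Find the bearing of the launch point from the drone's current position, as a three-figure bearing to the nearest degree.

099°

Leg 1 (267°, 6 km): east 6 sin 267° = -5.99, north 6 cos 267° = -0.31
Leg 2 (325°, 2 km): east 2 sin 325° = -1.15, north 2 cos 325° = 1.64
Leg 3 (105°, 2 km): east 2 sin 105° = 1.93, north 2 cos 105° = -0.52
Net displacement: -5.21 east, 0.81 north. Direction back to start is (5.21, -0.81): bearing = atan2(5.21, -0.81) mod 360° = 98.81° ≈ 099°.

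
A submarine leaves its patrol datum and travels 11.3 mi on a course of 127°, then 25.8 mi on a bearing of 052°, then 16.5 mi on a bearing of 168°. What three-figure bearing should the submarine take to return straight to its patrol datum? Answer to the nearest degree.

282°

Leg 1 (127°, 11.3 mi): east 11.3 sin 127° = 9.02, north 11.3 cos 127° = -6.80
Leg 2 (052°, 25.8 mi): east 25.8 sin 52° = 20.33, north 25.8 cos 52° = 15.88
Leg 3 (168°, 16.5 mi): east 16.5 sin 168° = 3.43, north 16.5 cos 168° = -16.14
Net displacement: 32.79 east, -7.06 north. Direction back to start is (-32.79, 7.06): bearing = atan2(-32.79, 7.06) mod 360° = 282.15° ≈ 282°.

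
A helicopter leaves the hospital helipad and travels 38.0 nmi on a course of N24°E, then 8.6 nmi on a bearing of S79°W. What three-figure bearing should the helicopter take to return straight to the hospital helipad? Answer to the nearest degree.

Leg 1 (N24°E, 38.0 nmi): east 38.0 sin 24° = 15.46, north 38.0 cos 24° = 34.71
Leg 2 (S79°W, 8.6 nmi): east 8.6 sin 259° = -8.44, north 8.6 cos 259° = -1.64
Net displacement: 7.01 east, 33.07 north. Direction back to start is (-7.01, -33.07): bearing = atan2(-7.01, -33.07) mod 360° = 191.97° ≈ 192°.

192°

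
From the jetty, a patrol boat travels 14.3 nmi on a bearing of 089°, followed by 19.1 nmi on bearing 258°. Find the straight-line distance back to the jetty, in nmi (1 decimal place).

5.8 nmi

Leg 1 (089°, 14.3 nmi): east 14.3 sin 89° = 14.30, north 14.3 cos 89° = 0.25
Leg 2 (258°, 19.1 nmi): east 19.1 sin 258° = -18.68, north 19.1 cos 258° = -3.97
Net: -4.38 east, -3.72 north. Distance = √((-4.38)² + (-3.72)²) = 5.751 nmi.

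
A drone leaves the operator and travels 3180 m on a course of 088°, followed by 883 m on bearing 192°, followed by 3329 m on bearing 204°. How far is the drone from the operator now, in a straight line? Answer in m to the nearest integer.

Leg 1 (088°, 3180 m): east 3180 sin 88° = 3178.06, north 3180 cos 88° = 110.98
Leg 2 (192°, 883 m): east 883 sin 192° = -183.59, north 883 cos 192° = -863.70
Leg 3 (204°, 3329 m): east 3329 sin 204° = -1354.03, north 3329 cos 204° = -3041.19
Net: 1640.45 east, -3793.92 north. Distance = √((1640.45)² + (-3793.92)²) = 4133.386 m.

4133 m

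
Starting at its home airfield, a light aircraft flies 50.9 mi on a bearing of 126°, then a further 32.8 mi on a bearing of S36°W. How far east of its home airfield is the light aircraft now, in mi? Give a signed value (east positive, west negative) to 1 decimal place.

Leg 1 (126°, 50.9 mi): east 50.9 sin 126° = 41.18, north 50.9 cos 126° = -29.92
Leg 2 (S36°W, 32.8 mi): east 32.8 sin 216° = -19.28, north 32.8 cos 216° = -26.54
Net east component: 21.90 mi.

21.9 mi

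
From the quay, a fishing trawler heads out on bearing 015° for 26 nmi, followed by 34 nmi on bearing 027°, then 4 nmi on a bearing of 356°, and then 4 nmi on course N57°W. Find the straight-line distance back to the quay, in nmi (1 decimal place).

64.3 nmi

Leg 1 (015°, 26 nmi): east 26 sin 15° = 6.73, north 26 cos 15° = 25.11
Leg 2 (027°, 34 nmi): east 34 sin 27° = 15.44, north 34 cos 27° = 30.29
Leg 3 (356°, 4 nmi): east 4 sin 356° = -0.28, north 4 cos 356° = 3.99
Leg 4 (N57°W, 4 nmi): east 4 sin 303° = -3.35, north 4 cos 303° = 2.18
Net: 18.53 east, 61.58 north. Distance = √((18.53)² + (61.58)²) = 64.305 nmi.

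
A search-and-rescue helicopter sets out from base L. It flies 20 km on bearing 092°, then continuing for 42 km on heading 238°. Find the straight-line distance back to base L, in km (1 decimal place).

27.8 km

Leg 1 (092°, 20 km): east 20 sin 92° = 19.99, north 20 cos 92° = -0.70
Leg 2 (238°, 42 km): east 42 sin 238° = -35.62, north 42 cos 238° = -22.26
Net: -15.63 east, -22.95 north. Distance = √((-15.63)² + (-22.95)²) = 27.771 km.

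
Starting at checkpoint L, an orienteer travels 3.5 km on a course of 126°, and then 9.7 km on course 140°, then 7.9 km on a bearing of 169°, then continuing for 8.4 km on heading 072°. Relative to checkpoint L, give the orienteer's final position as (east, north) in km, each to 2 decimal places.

Leg 1 (126°, 3.5 km): east 3.5 sin 126° = 2.83, north 3.5 cos 126° = -2.06
Leg 2 (140°, 9.7 km): east 9.7 sin 140° = 6.24, north 9.7 cos 140° = -7.43
Leg 3 (169°, 7.9 km): east 7.9 sin 169° = 1.51, north 7.9 cos 169° = -7.75
Leg 4 (072°, 8.4 km): east 8.4 sin 72° = 7.99, north 8.4 cos 72° = 2.60
Summing: 18.56 km east, -14.65 km north → (18.56, -14.65).

(18.56, -14.65)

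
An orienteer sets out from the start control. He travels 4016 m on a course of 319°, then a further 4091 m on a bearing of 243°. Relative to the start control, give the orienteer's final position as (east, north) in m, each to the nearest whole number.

Leg 1 (319°, 4016 m): east 4016 sin 319° = -2634.73, north 4016 cos 319° = 3030.91
Leg 2 (243°, 4091 m): east 4091 sin 243° = -3645.11, north 4091 cos 243° = -1857.28
Summing: -6279.84 m east, 1173.64 m north → (-6280, 1174).

(-6280, 1174)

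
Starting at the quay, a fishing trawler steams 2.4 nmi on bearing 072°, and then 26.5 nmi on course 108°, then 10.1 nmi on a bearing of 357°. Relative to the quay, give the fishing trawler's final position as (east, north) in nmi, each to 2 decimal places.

Leg 1 (072°, 2.4 nmi): east 2.4 sin 72° = 2.28, north 2.4 cos 72° = 0.74
Leg 2 (108°, 26.5 nmi): east 26.5 sin 108° = 25.20, north 26.5 cos 108° = -8.19
Leg 3 (357°, 10.1 nmi): east 10.1 sin 357° = -0.53, north 10.1 cos 357° = 10.09
Summing: 26.96 nmi east, 2.64 nmi north → (26.96, 2.64).

(26.96, 2.64)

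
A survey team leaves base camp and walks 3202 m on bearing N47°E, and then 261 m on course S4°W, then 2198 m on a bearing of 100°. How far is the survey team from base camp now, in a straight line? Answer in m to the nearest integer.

4746 m

Leg 1 (N47°E, 3202 m): east 3202 sin 47° = 2341.79, north 3202 cos 47° = 2183.76
Leg 2 (S4°W, 261 m): east 261 sin 184° = -18.21, north 261 cos 184° = -260.36
Leg 3 (100°, 2198 m): east 2198 sin 100° = 2164.61, north 2198 cos 100° = -381.68
Net: 4488.20 east, 1541.72 north. Distance = √((4488.20)² + (1541.72)²) = 4745.607 m.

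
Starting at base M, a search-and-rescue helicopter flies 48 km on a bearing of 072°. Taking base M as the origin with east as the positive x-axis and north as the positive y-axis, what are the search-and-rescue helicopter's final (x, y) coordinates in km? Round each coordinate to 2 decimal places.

Leg 1 (072°, 48 km): east 48 sin 72° = 45.65, north 48 cos 72° = 14.83
Summing: 45.65 km east, 14.83 km north → (45.65, 14.83).

(45.65, 14.83)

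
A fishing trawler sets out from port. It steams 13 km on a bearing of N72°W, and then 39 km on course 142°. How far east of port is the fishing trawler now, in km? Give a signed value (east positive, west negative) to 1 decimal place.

Leg 1 (N72°W, 13 km): east 13 sin 288° = -12.36, north 13 cos 288° = 4.02
Leg 2 (142°, 39 km): east 39 sin 142° = 24.01, north 39 cos 142° = -30.73
Net east component: 11.65 km.

11.6 km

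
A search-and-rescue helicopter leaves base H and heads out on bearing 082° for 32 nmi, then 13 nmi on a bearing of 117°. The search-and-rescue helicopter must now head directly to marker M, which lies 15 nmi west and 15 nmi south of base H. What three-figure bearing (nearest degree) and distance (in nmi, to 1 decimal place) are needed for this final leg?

257°, 59.8 nmi

Leg 1 (082°, 32 nmi): east 32 sin 82° = 31.69, north 32 cos 82° = 4.45
Leg 2 (117°, 13 nmi): east 13 sin 117° = 11.58, north 13 cos 117° = -5.90
Current position: (43.27, -1.45). Target: (-15, -15). Remaining: Δeast = -58.27, Δnorth = -13.55.
Bearing = atan2(-58.27, -13.55) mod 360° = 256.91°; distance = √((-58.27)² + (-13.55)²) = 59.827 nmi.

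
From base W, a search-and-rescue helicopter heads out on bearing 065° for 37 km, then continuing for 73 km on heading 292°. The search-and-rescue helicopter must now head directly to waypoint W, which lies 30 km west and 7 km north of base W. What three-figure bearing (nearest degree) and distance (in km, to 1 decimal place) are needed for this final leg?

Leg 1 (065°, 37 km): east 37 sin 65° = 33.53, north 37 cos 65° = 15.64
Leg 2 (292°, 73 km): east 73 sin 292° = -67.68, north 73 cos 292° = 27.35
Current position: (-34.15, 42.98). Target: (-30, 7). Remaining: Δeast = 4.15, Δnorth = -35.98.
Bearing = atan2(4.15, -35.98) mod 360° = 173.42°; distance = √((4.15)² + (-35.98)²) = 36.222 km.

173°, 36.2 km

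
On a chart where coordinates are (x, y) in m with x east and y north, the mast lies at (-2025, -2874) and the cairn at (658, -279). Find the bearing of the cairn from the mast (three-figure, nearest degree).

046°

Δeast = 658 − -2025 = 2683.00; Δnorth = -279 − -2874 = 2595.00.
Bearing = atan2(Δeast, Δnorth) mod 360° = 45.96° ≈ 046°.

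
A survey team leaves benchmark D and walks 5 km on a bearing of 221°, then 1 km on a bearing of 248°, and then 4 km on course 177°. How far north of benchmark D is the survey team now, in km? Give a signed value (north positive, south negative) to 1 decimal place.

-8.1 km

Leg 1 (221°, 5 km): east 5 sin 221° = -3.28, north 5 cos 221° = -3.77
Leg 2 (248°, 1 km): east 1 sin 248° = -0.93, north 1 cos 248° = -0.37
Leg 3 (177°, 4 km): east 4 sin 177° = 0.21, north 4 cos 177° = -3.99
Net north component: -8.14 km.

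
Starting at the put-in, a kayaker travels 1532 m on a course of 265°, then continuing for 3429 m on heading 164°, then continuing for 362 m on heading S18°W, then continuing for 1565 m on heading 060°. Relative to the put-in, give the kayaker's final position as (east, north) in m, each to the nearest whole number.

Leg 1 (265°, 1532 m): east 1532 sin 265° = -1526.17, north 1532 cos 265° = -133.52
Leg 2 (164°, 3429 m): east 3429 sin 164° = 945.16, north 3429 cos 164° = -3296.17
Leg 3 (S18°W, 362 m): east 362 sin 198° = -111.86, north 362 cos 198° = -344.28
Leg 4 (060°, 1565 m): east 1565 sin 60° = 1355.33, north 1565 cos 60° = 782.50
Summing: 662.46 m east, -2991.47 m north → (662, -2991).

(662, -2991)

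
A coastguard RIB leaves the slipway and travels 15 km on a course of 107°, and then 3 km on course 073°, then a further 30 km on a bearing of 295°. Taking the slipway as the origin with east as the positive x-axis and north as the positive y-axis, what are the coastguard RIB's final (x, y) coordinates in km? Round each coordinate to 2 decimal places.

(-9.98, 9.17)

Leg 1 (107°, 15 km): east 15 sin 107° = 14.34, north 15 cos 107° = -4.39
Leg 2 (073°, 3 km): east 3 sin 73° = 2.87, north 3 cos 73° = 0.88
Leg 3 (295°, 30 km): east 30 sin 295° = -27.19, north 30 cos 295° = 12.68
Summing: -9.98 km east, 9.17 km north → (-9.98, 9.17).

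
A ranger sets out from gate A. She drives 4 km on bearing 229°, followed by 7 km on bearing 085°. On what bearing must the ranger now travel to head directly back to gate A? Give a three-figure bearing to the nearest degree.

Leg 1 (229°, 4 km): east 4 sin 229° = -3.02, north 4 cos 229° = -2.62
Leg 2 (085°, 7 km): east 7 sin 85° = 6.97, north 7 cos 85° = 0.61
Net displacement: 3.95 east, -2.01 north. Direction back to start is (-3.95, 2.01): bearing = atan2(-3.95, 2.01) mod 360° = 296.99° ≈ 297°.

297°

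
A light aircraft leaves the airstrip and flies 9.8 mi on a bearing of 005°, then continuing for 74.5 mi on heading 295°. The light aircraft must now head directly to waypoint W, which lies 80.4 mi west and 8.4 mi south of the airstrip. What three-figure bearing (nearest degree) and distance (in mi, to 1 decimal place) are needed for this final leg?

Leg 1 (005°, 9.8 mi): east 9.8 sin 5° = 0.85, north 9.8 cos 5° = 9.76
Leg 2 (295°, 74.5 mi): east 74.5 sin 295° = -67.52, north 74.5 cos 295° = 31.49
Current position: (-66.67, 41.25). Target: (-80.4, -8.4). Remaining: Δeast = -13.73, Δnorth = -49.65.
Bearing = atan2(-13.73, -49.65) mod 360° = 195.46°; distance = √((-13.73)² + (-49.65)²) = 51.512 mi.

195°, 51.5 mi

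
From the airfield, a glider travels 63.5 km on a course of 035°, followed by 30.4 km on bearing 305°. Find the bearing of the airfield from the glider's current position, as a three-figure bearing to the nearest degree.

Leg 1 (035°, 63.5 km): east 63.5 sin 35° = 36.42, north 63.5 cos 35° = 52.02
Leg 2 (305°, 30.4 km): east 30.4 sin 305° = -24.90, north 30.4 cos 305° = 17.44
Net displacement: 11.52 east, 69.45 north. Direction back to start is (-11.52, -69.45): bearing = atan2(-11.52, -69.45) mod 360° = 189.42° ≈ 189°.

189°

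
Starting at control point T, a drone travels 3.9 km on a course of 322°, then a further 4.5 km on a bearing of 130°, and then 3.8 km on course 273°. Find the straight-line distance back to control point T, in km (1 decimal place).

2.8 km

Leg 1 (322°, 3.9 km): east 3.9 sin 322° = -2.40, north 3.9 cos 322° = 3.07
Leg 2 (130°, 4.5 km): east 4.5 sin 130° = 3.45, north 4.5 cos 130° = -2.89
Leg 3 (273°, 3.8 km): east 3.8 sin 273° = -3.79, north 3.8 cos 273° = 0.20
Net: -2.75 east, 0.38 north. Distance = √((-2.75)² + (0.38)²) = 2.775 km.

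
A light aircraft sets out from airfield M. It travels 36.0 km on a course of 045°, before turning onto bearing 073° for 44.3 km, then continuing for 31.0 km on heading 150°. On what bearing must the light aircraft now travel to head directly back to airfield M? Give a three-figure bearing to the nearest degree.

Leg 1 (045°, 36.0 km): east 36.0 sin 45° = 25.46, north 36.0 cos 45° = 25.46
Leg 2 (073°, 44.3 km): east 44.3 sin 73° = 42.36, north 44.3 cos 73° = 12.95
Leg 3 (150°, 31.0 km): east 31.0 sin 150° = 15.50, north 31.0 cos 150° = -26.85
Net displacement: 83.32 east, 11.56 north. Direction back to start is (-83.32, -11.56): bearing = atan2(-83.32, -11.56) mod 360° = 262.10° ≈ 262°.

262°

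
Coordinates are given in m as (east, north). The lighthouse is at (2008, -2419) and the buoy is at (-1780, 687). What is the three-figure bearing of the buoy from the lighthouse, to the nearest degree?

Δeast = -1780 − 2008 = -3788.00; Δnorth = 687 − -2419 = 3106.00.
Bearing = atan2(Δeast, Δnorth) mod 360° = 309.35° ≈ 309°.

309°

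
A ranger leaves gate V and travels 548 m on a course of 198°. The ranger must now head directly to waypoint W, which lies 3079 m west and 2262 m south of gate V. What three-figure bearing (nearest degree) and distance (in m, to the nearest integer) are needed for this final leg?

239°, 3391 m

Leg 1 (198°, 548 m): east 548 sin 198° = -169.34, north 548 cos 198° = -521.18
Current position: (-169.34, -521.18). Target: (-3079, -2262). Remaining: Δeast = -2909.66, Δnorth = -1740.82.
Bearing = atan2(-2909.66, -1740.82) mod 360° = 239.11°; distance = √((-2909.66)² + (-1740.82)²) = 3390.659 m.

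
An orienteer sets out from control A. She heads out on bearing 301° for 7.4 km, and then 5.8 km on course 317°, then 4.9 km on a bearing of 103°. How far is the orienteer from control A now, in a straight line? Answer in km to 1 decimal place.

8.9 km

Leg 1 (301°, 7.4 km): east 7.4 sin 301° = -6.34, north 7.4 cos 301° = 3.81
Leg 2 (317°, 5.8 km): east 5.8 sin 317° = -3.96, north 5.8 cos 317° = 4.24
Leg 3 (103°, 4.9 km): east 4.9 sin 103° = 4.77, north 4.9 cos 103° = -1.10
Net: -5.52 east, 6.95 north. Distance = √((-5.52)² + (6.95)²) = 8.879 km.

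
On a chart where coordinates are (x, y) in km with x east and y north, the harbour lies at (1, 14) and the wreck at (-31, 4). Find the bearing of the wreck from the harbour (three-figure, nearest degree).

Δeast = -31 − 1 = -32.00; Δnorth = 4 − 14 = -10.00.
Bearing = atan2(Δeast, Δnorth) mod 360° = 252.65° ≈ 253°.

253°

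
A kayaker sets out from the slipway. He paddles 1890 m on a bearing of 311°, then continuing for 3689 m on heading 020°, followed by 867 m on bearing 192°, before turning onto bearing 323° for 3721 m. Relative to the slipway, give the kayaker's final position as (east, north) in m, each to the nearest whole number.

Leg 1 (311°, 1890 m): east 1890 sin 311° = -1426.40, north 1890 cos 311° = 1239.95
Leg 2 (020°, 3689 m): east 3689 sin 20° = 1261.71, north 3689 cos 20° = 3466.53
Leg 3 (192°, 867 m): east 867 sin 192° = -180.26, north 867 cos 192° = -848.05
Leg 4 (323°, 3721 m): east 3721 sin 323° = -2239.35, north 3721 cos 323° = 2971.72
Summing: -2584.30 m east, 6830.15 m north → (-2584, 6830).

(-2584, 6830)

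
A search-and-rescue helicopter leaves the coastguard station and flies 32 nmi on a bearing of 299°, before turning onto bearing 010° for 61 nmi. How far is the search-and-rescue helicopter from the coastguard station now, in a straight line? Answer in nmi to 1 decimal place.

77.6 nmi

Leg 1 (299°, 32 nmi): east 32 sin 299° = -27.99, north 32 cos 299° = 15.51
Leg 2 (010°, 61 nmi): east 61 sin 10° = 10.59, north 61 cos 10° = 60.07
Net: -17.40 east, 75.59 north. Distance = √((-17.40)² + (75.59)²) = 77.563 nmi.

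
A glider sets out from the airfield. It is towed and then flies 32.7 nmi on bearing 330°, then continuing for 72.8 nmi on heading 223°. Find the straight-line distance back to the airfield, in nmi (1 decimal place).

70.5 nmi

Leg 1 (330°, 32.7 nmi): east 32.7 sin 330° = -16.35, north 32.7 cos 330° = 28.32
Leg 2 (223°, 72.8 nmi): east 72.8 sin 223° = -49.65, north 72.8 cos 223° = -53.24
Net: -66.00 east, -24.92 north. Distance = √((-66.00)² + (-24.92)²) = 70.549 nmi.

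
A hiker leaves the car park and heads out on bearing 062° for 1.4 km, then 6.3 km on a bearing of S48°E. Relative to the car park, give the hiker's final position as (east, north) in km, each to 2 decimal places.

Leg 1 (062°, 1.4 km): east 1.4 sin 62° = 1.24, north 1.4 cos 62° = 0.66
Leg 2 (S48°E, 6.3 km): east 6.3 sin 132° = 4.68, north 6.3 cos 132° = -4.22
Summing: 5.92 km east, -3.56 km north → (5.92, -3.56).

(5.92, -3.56)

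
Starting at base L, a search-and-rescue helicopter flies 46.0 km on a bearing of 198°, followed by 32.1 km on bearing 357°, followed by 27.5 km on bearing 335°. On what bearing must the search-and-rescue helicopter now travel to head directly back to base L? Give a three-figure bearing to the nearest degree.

Leg 1 (198°, 46.0 km): east 46.0 sin 198° = -14.21, north 46.0 cos 198° = -43.75
Leg 2 (357°, 32.1 km): east 32.1 sin 357° = -1.68, north 32.1 cos 357° = 32.06
Leg 3 (335°, 27.5 km): east 27.5 sin 335° = -11.62, north 27.5 cos 335° = 24.92
Net displacement: -27.52 east, 13.23 north. Direction back to start is (27.52, -13.23): bearing = atan2(27.52, -13.23) mod 360° = 115.68° ≈ 116°.

116°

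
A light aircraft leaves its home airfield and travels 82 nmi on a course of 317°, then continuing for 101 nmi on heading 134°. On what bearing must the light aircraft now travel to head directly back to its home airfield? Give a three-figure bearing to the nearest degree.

Leg 1 (317°, 82 nmi): east 82 sin 317° = -55.92, north 82 cos 317° = 59.97
Leg 2 (134°, 101 nmi): east 101 sin 134° = 72.65, north 101 cos 134° = -70.16
Net displacement: 16.73 east, -10.19 north. Direction back to start is (-16.73, 10.19): bearing = atan2(-16.73, 10.19) mod 360° = 301.34° ≈ 301°.

301°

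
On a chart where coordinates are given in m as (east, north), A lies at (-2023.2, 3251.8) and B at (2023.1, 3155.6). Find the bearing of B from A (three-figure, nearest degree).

Δeast = 2023.1 − -2023.2 = 4046.30; Δnorth = 3155.6 − 3251.8 = -96.20.
Bearing = atan2(Δeast, Δnorth) mod 360° = 91.36° ≈ 091°.

091°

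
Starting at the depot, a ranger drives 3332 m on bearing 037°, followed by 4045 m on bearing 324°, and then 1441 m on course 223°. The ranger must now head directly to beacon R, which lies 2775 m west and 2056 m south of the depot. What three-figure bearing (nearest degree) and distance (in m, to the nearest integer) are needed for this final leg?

192°, 7079 m

Leg 1 (037°, 3332 m): east 3332 sin 37° = 2005.25, north 3332 cos 37° = 2661.05
Leg 2 (324°, 4045 m): east 4045 sin 324° = -2377.59, north 4045 cos 324° = 3272.47
Leg 3 (223°, 1441 m): east 1441 sin 223° = -982.76, north 1441 cos 223° = -1053.88
Current position: (-1355.10, 4879.65). Target: (-2775, -2056). Remaining: Δeast = -1419.90, Δnorth = -6935.65.
Bearing = atan2(-1419.90, -6935.65) mod 360° = 191.57°; distance = √((-1419.90)² + (-6935.65)²) = 7079.499 m.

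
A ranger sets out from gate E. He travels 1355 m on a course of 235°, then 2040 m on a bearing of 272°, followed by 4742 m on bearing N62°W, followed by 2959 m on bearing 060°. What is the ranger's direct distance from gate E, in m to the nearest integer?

Leg 1 (235°, 1355 m): east 1355 sin 235° = -1109.95, north 1355 cos 235° = -777.20
Leg 2 (272°, 2040 m): east 2040 sin 272° = -2038.76, north 2040 cos 272° = 71.19
Leg 3 (N62°W, 4742 m): east 4742 sin 298° = -4186.94, north 4742 cos 298° = 2226.23
Leg 4 (060°, 2959 m): east 2959 sin 60° = 2562.57, north 2959 cos 60° = 1479.50
Net: -4773.08 east, 2999.73 north. Distance = √((-4773.08)² + (2999.73)²) = 5637.434 m.

5637 m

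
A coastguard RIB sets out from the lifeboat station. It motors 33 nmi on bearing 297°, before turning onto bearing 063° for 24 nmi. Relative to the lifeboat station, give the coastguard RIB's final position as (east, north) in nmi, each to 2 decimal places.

Leg 1 (297°, 33 nmi): east 33 sin 297° = -29.40, north 33 cos 297° = 14.98
Leg 2 (063°, 24 nmi): east 24 sin 63° = 21.38, north 24 cos 63° = 10.90
Summing: -8.02 nmi east, 25.88 nmi north → (-8.02, 25.88).

(-8.02, 25.88)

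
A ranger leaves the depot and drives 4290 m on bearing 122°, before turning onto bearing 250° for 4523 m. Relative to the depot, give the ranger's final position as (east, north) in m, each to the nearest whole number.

Leg 1 (122°, 4290 m): east 4290 sin 122° = 3638.13, north 4290 cos 122° = -2273.35
Leg 2 (250°, 4523 m): east 4523 sin 250° = -4250.23, north 4523 cos 250° = -1546.96
Summing: -612.10 m east, -3820.31 m north → (-612, -3820).

(-612, -3820)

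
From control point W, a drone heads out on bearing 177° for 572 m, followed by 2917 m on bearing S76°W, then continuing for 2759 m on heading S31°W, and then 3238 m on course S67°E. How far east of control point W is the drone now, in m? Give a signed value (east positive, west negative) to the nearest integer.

Leg 1 (177°, 572 m): east 572 sin 177° = 29.94, north 572 cos 177° = -571.22
Leg 2 (S76°W, 2917 m): east 2917 sin 256° = -2830.35, north 2917 cos 256° = -705.69
Leg 3 (S31°W, 2759 m): east 2759 sin 211° = -1420.99, north 2759 cos 211° = -2364.92
Leg 4 (S67°E, 3238 m): east 3238 sin 113° = 2980.59, north 3238 cos 113° = -1265.19
Net east component: -1240.81 m.

-1241 m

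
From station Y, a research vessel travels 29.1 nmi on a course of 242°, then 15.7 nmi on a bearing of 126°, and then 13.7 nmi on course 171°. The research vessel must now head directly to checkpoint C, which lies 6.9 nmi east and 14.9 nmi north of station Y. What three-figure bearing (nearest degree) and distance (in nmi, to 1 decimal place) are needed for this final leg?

019°, 54.3 nmi

Leg 1 (242°, 29.1 nmi): east 29.1 sin 242° = -25.69, north 29.1 cos 242° = -13.66
Leg 2 (126°, 15.7 nmi): east 15.7 sin 126° = 12.70, north 15.7 cos 126° = -9.23
Leg 3 (171°, 13.7 nmi): east 13.7 sin 171° = 2.14, north 13.7 cos 171° = -13.53
Current position: (-10.85, -36.42). Target: (6.9, 14.9). Remaining: Δeast = 17.75, Δnorth = 51.32.
Bearing = atan2(17.75, 51.32) mod 360° = 19.08°; distance = √((17.75)² + (51.32)²) = 54.304 nmi.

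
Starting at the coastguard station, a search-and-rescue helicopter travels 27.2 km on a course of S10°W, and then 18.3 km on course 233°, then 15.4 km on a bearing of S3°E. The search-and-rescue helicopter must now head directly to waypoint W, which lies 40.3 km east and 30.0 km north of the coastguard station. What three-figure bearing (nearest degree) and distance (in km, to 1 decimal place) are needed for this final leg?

035°, 101.9 km

Leg 1 (S10°W, 27.2 km): east 27.2 sin 190° = -4.72, north 27.2 cos 190° = -26.79
Leg 2 (233°, 18.3 km): east 18.3 sin 233° = -14.62, north 18.3 cos 233° = -11.01
Leg 3 (S3°E, 15.4 km): east 15.4 sin 177° = 0.81, north 15.4 cos 177° = -15.38
Current position: (-18.53, -53.18). Target: (40.3, 30.0). Remaining: Δeast = 58.83, Δnorth = 83.18.
Bearing = atan2(58.83, 83.18) mod 360° = 35.27°; distance = √((58.83)² + (83.18)²) = 101.882 km.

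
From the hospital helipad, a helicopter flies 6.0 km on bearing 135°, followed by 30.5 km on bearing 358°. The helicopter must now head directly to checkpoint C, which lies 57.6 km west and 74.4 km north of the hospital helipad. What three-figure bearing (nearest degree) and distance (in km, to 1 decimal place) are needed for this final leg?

308°, 77.5 km

Leg 1 (135°, 6.0 km): east 6.0 sin 135° = 4.24, north 6.0 cos 135° = -4.24
Leg 2 (358°, 30.5 km): east 30.5 sin 358° = -1.06, north 30.5 cos 358° = 30.48
Current position: (3.18, 26.24). Target: (-57.6, 74.4). Remaining: Δeast = -60.78, Δnorth = 48.16.
Bearing = atan2(-60.78, 48.16) mod 360° = 308.39°; distance = √((-60.78)² + (48.16)²) = 77.547 km.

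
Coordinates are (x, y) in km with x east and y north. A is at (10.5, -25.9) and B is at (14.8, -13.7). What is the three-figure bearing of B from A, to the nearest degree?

Δeast = 14.8 − 10.5 = 4.30; Δnorth = -13.7 − -25.9 = 12.20.
Bearing = atan2(Δeast, Δnorth) mod 360° = 19.42° ≈ 019°.

019°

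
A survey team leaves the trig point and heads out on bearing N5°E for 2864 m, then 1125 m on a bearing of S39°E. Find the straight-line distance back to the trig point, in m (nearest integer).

Leg 1 (N5°E, 2864 m): east 2864 sin 5° = 249.61, north 2864 cos 5° = 2853.10
Leg 2 (S39°E, 1125 m): east 1125 sin 141° = 707.99, north 1125 cos 141° = -874.29
Net: 957.60 east, 1978.81 north. Distance = √((957.60)² + (1978.81)²) = 2198.339 m.

2198 m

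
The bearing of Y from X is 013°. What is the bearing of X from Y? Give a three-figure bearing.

193°

Back-bearing = 013° + 180° = 193°.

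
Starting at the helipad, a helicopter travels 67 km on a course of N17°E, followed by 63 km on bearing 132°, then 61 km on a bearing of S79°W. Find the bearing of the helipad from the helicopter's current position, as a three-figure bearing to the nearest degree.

212°

Leg 1 (N17°E, 67 km): east 67 sin 17° = 19.59, north 67 cos 17° = 64.07
Leg 2 (132°, 63 km): east 63 sin 132° = 46.82, north 63 cos 132° = -42.16
Leg 3 (S79°W, 61 km): east 61 sin 259° = -59.88, north 61 cos 259° = -11.64
Net displacement: 6.53 east, 10.28 north. Direction back to start is (-6.53, -10.28): bearing = atan2(-6.53, -10.28) mod 360° = 212.42° ≈ 212°.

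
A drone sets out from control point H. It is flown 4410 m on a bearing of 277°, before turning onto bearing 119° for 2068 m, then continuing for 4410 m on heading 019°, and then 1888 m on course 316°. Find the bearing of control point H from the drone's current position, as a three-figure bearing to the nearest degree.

154°

Leg 1 (277°, 4410 m): east 4410 sin 277° = -4377.13, north 4410 cos 277° = 537.44
Leg 2 (119°, 2068 m): east 2068 sin 119° = 1808.71, north 2068 cos 119° = -1002.59
Leg 3 (019°, 4410 m): east 4410 sin 19° = 1435.76, north 4410 cos 19° = 4169.74
Leg 4 (316°, 1888 m): east 1888 sin 316° = -1311.52, north 1888 cos 316° = 1358.11
Net displacement: -2444.17 east, 5062.71 north. Direction back to start is (2444.17, -5062.71): bearing = atan2(2444.17, -5062.71) mod 360° = 154.23° ≈ 154°.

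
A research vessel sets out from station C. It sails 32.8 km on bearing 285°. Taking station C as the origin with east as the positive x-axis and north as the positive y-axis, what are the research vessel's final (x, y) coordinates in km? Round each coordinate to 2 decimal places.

(-31.68, 8.49)

Leg 1 (285°, 32.8 km): east 32.8 sin 285° = -31.68, north 32.8 cos 285° = 8.49
Summing: -31.68 km east, 8.49 km north → (-31.68, 8.49).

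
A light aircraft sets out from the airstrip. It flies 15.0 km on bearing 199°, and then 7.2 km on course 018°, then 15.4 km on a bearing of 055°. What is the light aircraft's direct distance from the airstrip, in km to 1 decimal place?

Leg 1 (199°, 15.0 km): east 15.0 sin 199° = -4.88, north 15.0 cos 199° = -14.18
Leg 2 (018°, 7.2 km): east 7.2 sin 18° = 2.22, north 7.2 cos 18° = 6.85
Leg 3 (055°, 15.4 km): east 15.4 sin 55° = 12.61, north 15.4 cos 55° = 8.83
Net: 9.96 east, 1.50 north. Distance = √((9.96)² + (1.50)²) = 10.068 km.

10.1 km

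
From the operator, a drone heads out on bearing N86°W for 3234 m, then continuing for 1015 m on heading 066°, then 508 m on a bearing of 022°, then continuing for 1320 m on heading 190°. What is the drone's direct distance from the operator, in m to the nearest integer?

2346 m

Leg 1 (N86°W, 3234 m): east 3234 sin 274° = -3226.12, north 3234 cos 274° = 225.59
Leg 2 (066°, 1015 m): east 1015 sin 66° = 927.25, north 1015 cos 66° = 412.84
Leg 3 (022°, 508 m): east 508 sin 22° = 190.30, north 508 cos 22° = 471.01
Leg 4 (190°, 1320 m): east 1320 sin 190° = -229.22, north 1320 cos 190° = -1299.95
Net: -2337.79 east, -190.51 north. Distance = √((-2337.79)² + (-190.51)²) = 2345.538 m.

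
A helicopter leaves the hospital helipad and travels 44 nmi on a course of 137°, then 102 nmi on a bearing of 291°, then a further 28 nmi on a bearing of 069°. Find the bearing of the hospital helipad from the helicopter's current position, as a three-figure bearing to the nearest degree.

Leg 1 (137°, 44 nmi): east 44 sin 137° = 30.01, north 44 cos 137° = -32.18
Leg 2 (291°, 102 nmi): east 102 sin 291° = -95.23, north 102 cos 291° = 36.55
Leg 3 (069°, 28 nmi): east 28 sin 69° = 26.14, north 28 cos 69° = 10.03
Net displacement: -39.08 east, 14.41 north. Direction back to start is (39.08, -14.41): bearing = atan2(39.08, -14.41) mod 360° = 110.24° ≈ 110°.

110°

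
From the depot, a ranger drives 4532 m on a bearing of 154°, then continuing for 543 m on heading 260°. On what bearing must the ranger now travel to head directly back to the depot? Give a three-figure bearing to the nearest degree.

Leg 1 (154°, 4532 m): east 4532 sin 154° = 1986.70, north 4532 cos 154° = -4073.33
Leg 2 (260°, 543 m): east 543 sin 260° = -534.75, north 543 cos 260° = -94.29
Net displacement: 1451.95 east, -4167.63 north. Direction back to start is (-1451.95, 4167.63): bearing = atan2(-1451.95, 4167.63) mod 360° = 340.79° ≈ 341°.

341°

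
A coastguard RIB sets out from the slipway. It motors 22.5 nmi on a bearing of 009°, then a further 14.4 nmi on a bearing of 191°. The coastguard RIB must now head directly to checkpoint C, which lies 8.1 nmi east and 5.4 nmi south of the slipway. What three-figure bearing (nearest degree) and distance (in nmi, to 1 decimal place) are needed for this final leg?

Leg 1 (009°, 22.5 nmi): east 22.5 sin 9° = 3.52, north 22.5 cos 9° = 22.22
Leg 2 (191°, 14.4 nmi): east 14.4 sin 191° = -2.75, north 14.4 cos 191° = -14.14
Current position: (0.77, 8.09). Target: (8.1, -5.4). Remaining: Δeast = 7.33, Δnorth = -13.49.
Bearing = atan2(7.33, -13.49) mod 360° = 151.48°; distance = √((7.33)² + (-13.49)²) = 15.350 nmi.

151°, 15.3 nmi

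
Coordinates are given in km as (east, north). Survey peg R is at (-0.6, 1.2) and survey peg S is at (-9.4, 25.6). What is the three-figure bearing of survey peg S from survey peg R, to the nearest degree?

Δeast = -9.4 − -0.6 = -8.80; Δnorth = 25.6 − 1.2 = 24.40.
Bearing = atan2(Δeast, Δnorth) mod 360° = 340.17° ≈ 340°.

340°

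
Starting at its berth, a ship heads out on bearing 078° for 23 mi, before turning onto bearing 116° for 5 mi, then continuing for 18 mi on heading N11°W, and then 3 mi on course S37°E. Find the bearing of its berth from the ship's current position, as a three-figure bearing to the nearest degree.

Leg 1 (078°, 23 mi): east 23 sin 78° = 22.50, north 23 cos 78° = 4.78
Leg 2 (116°, 5 mi): east 5 sin 116° = 4.49, north 5 cos 116° = -2.19
Leg 3 (N11°W, 18 mi): east 18 sin 349° = -3.43, north 18 cos 349° = 17.67
Leg 4 (S37°E, 3 mi): east 3 sin 143° = 1.81, north 3 cos 143° = -2.40
Net displacement: 25.36 east, 17.86 north. Direction back to start is (-25.36, -17.86): bearing = atan2(-25.36, -17.86) mod 360° = 234.84° ≈ 235°.

235°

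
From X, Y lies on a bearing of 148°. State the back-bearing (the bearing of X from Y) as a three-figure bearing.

328°

Back-bearing = 148° + 180° = 328°.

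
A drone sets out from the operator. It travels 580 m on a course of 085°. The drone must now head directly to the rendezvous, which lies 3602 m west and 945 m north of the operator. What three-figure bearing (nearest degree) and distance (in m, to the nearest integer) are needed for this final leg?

Leg 1 (085°, 580 m): east 580 sin 85° = 577.79, north 580 cos 85° = 50.55
Current position: (577.79, 50.55). Target: (-3602, 945). Remaining: Δeast = -4179.79, Δnorth = 894.45.
Bearing = atan2(-4179.79, 894.45) mod 360° = 282.08°; distance = √((-4179.79)² + (894.45)²) = 4274.425 m.

282°, 4274 m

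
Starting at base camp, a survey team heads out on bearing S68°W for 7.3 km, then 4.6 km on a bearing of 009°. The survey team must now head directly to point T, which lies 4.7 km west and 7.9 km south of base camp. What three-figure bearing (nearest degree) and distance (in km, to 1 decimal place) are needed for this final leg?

172°, 9.8 km

Leg 1 (S68°W, 7.3 km): east 7.3 sin 248° = -6.77, north 7.3 cos 248° = -2.73
Leg 2 (009°, 4.6 km): east 4.6 sin 9° = 0.72, north 4.6 cos 9° = 4.54
Current position: (-6.05, 1.81). Target: (-4.7, -7.9). Remaining: Δeast = 1.35, Δnorth = -9.71.
Bearing = atan2(1.35, -9.71) mod 360° = 172.09°; distance = √((1.35)² + (-9.71)²) = 9.802 km.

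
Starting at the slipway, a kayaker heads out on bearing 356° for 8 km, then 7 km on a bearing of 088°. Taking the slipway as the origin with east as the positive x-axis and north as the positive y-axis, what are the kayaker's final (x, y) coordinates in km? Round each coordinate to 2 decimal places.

(6.44, 8.22)

Leg 1 (356°, 8 km): east 8 sin 356° = -0.56, north 8 cos 356° = 7.98
Leg 2 (088°, 7 km): east 7 sin 88° = 7.00, north 7 cos 88° = 0.24
Summing: 6.44 km east, 8.22 km north → (6.44, 8.22).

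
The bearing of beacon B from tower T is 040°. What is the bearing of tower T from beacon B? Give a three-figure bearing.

Back-bearing = 040° + 180° = 220°.

220°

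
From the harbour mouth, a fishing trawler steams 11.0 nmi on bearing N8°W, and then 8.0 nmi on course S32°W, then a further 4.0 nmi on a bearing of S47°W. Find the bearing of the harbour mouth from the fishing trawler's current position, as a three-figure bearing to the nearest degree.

Leg 1 (N8°W, 11.0 nmi): east 11.0 sin 352° = -1.53, north 11.0 cos 352° = 10.89
Leg 2 (S32°W, 8.0 nmi): east 8.0 sin 212° = -4.24, north 8.0 cos 212° = -6.78
Leg 3 (S47°W, 4.0 nmi): east 4.0 sin 227° = -2.93, north 4.0 cos 227° = -2.73
Net displacement: -8.70 east, 1.38 north. Direction back to start is (8.70, -1.38): bearing = atan2(8.70, -1.38) mod 360° = 99.02° ≈ 099°.

099°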